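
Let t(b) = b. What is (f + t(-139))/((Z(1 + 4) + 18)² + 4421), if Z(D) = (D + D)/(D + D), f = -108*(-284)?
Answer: 30533/4782 ≈ 6.3850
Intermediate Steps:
f = 30672
Z(D) = 1 (Z(D) = (2*D)/((2*D)) = (2*D)*(1/(2*D)) = 1)
(f + t(-139))/((Z(1 + 4) + 18)² + 4421) = (30672 - 139)/((1 + 18)² + 4421) = 30533/(19² + 4421) = 30533/(361 + 4421) = 30533/4782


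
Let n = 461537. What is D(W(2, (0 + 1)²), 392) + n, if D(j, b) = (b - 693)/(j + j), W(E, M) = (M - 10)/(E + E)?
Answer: 4154435/9 ≈ 4.6160e+5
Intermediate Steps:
W(E, M) = (-10 + M)/(2*E) (W(E, M) = (-10 + M)/((2*E)) = (-10 + M)*(1/(2*E)) = (-10 + M)/(2*E))
D(j, b) = (-693 + b)/(2*j) (D(j, b) = (-693 + b)/((2*j)) = (-693 + b)*(1/(2*j)) = (-693 + b)/(2*j))
D(W(2, (0 + 1)²), 392) + n = (-693 + 392)/(2*(((½)*(-10 + (0 + 1)²)/2))) + 461537 = (½)*(-301)/((½)*(½)*(-10 + 1²)) + 461537 = (½)*(-301)/((½)*(½)*(-10 + 1)) + 461537 = (½)*(-301)/((½)*(½)*(-9)) + 461537 = (½)*(-301)/(-9/4) + 461537 = (½)*(-4/9)*(-301) + 461537 = 602/9 + 461537 = 4154435/9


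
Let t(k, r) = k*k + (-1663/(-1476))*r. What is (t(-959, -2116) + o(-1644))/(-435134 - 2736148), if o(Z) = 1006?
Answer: -169426888/585101529 ≈ -0.28957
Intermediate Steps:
t(k, r) = k² + 1663*r/1476 (t(k, r) = k² + (-1663*(-1/1476))*r = k² + 1663*r/1476)
(t(-959, -2116) + o(-1644))/(-435134 - 2736148) = (((-959)² + (1663/1476)*(-2116)) + 1006)/(-435134 - 2736148) = ((919681 - 879727/369) + 1006)/(-3171282) = (338482562/369 + 1006)*(-1/3171282) = (338853776/369)*(-1/3171282) = -169426888/585101529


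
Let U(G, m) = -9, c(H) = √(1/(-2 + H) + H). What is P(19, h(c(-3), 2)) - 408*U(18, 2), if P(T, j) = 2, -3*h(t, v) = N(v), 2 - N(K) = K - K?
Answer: 3674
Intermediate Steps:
c(H) = √(H + 1/(-2 + H))
N(K) = 2 (N(K) = 2 - (K - K) = 2 - 1*0 = 2 + 0 = 2)
h(t, v) = -⅔ (h(t, v) = -⅓*2 = -⅔)
P(19, h(c(-3), 2)) - 408*U(18, 2) = 2 - 408*(-9) = 2 + 3672 = 3674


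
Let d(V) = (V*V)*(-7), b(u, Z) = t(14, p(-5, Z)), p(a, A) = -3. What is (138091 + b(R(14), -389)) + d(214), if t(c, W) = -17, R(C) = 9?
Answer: -182498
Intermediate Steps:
b(u, Z) = -17
d(V) = -7*V² (d(V) = V²*(-7) = -7*V²)
(138091 + b(R(14), -389)) + d(214) = (138091 - 17) - 7*214² = 138074 - 7*45796 = 138074 - 320572 = -182498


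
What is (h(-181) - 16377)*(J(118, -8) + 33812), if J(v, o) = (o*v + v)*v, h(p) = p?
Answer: 1054016048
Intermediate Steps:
J(v, o) = v*(v + o*v) (J(v, o) = (v + o*v)*v = v*(v + o*v))
(h(-181) - 16377)*(J(118, -8) + 33812) = (-181 - 16377)*(118²*(1 - 8) + 33812) = -16558*(13924*(-7) + 33812) = -16558*(-97468 + 33812) = -16558*(-63656) = 1054016048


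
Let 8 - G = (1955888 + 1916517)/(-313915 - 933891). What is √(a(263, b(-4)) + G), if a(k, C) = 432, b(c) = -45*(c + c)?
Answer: √689920728193270/1247806 ≈ 21.050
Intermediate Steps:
b(c) = -90*c
G = 13854853/1247806 (G = 8 - (1955888 + 1916517)/(-313915 - 933891) = 8 - 3872405/(-1247806) = 8 - 3872405*(-1)/1247806 = 8 - 1*(-3872405/1247806) = 8 + 3872405/1247806 = 13854853/1247806 ≈ 11.103)
√(a(263, b(-4)) + G) = √(432 + 13854853/1247806) = √(552907045/1247806) = √689920728193270/1247806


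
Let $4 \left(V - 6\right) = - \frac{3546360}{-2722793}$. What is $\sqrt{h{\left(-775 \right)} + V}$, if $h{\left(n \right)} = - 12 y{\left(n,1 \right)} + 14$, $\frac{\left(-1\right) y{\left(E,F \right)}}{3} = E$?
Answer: $\frac{5 i \sqrt{8267552079048970}}{2722793} \approx 166.97 i$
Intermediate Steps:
$y{\left(E,F \right)} = - 3 E$
$V = \frac{17223348}{2722793}$ ($V = 6 + \frac{\left(-3546360\right) \frac{1}{-2722793}}{4} = 6 + \frac{\left(-3546360\right) \left(- \frac{1}{2722793}\right)}{4} = 6 + \frac{1}{4} \cdot \frac{3546360}{2722793} = 6 + \frac{886590}{2722793} = \frac{17223348}{2722793} \approx 6.3256$)
$h{\left(n \right)} = 14 + 36 n$ ($h{\left(n \right)} = - 12 \left(- 3 n\right) + 14 = 36 n + 14 = 14 + 36 n$)
$\sqrt{h{\left(-775 \right)} + V} = \sqrt{\left(14 + 36 \left(-775\right)\right) + \frac{17223348}{2722793}} = \sqrt{\left(14 - 27900\right) + \frac{17223348}{2722793}} = \sqrt{-27886 + \frac{17223348}{2722793}} = \sqrt{- \frac{75910582250}{2722793}} = \frac{5 i \sqrt{8267552079048970}}{2722793}$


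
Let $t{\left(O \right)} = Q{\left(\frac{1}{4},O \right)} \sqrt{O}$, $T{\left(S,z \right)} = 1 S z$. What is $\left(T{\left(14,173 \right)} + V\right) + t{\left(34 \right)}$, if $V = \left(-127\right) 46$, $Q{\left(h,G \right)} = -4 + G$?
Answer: $-3420 + 30 \sqrt{34} \approx -3245.1$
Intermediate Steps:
$T{\left(S,z \right)} = S z$
$V = -5842$
$t{\left(O \right)} = \sqrt{O} \left(-4 + O\right)$ ($t{\left(O \right)} = \left(-4 + O\right) \sqrt{O} = \sqrt{O} \left(-4 + O\right)$)
$\left(T{\left(14,173 \right)} + V\right) + t{\left(34 \right)} = \left(14 \cdot 173 - 5842\right) + \sqrt{34} \left(-4 + 34\right) = \left(2422 - 5842\right) + \sqrt{34} \cdot 30 = -3420 + 30 \sqrt{34}$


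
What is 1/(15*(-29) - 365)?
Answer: -1/800 ≈ -0.0012500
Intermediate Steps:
1/(15*(-29) - 365) = 1/(-435 - 365) = 1/(-800) = -1/800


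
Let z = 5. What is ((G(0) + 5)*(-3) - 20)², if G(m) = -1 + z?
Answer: 2209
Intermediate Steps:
G(m) = 4 (G(m) = -1 + 5 = 4)
((G(0) + 5)*(-3) - 20)² = ((4 + 5)*(-3) - 20)² = (9*(-3) - 20)² = (-27 - 20)² = (-47)² = 2209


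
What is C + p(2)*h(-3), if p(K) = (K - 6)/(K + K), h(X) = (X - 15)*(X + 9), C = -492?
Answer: -384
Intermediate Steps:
h(X) = (-15 + X)*(9 + X)
p(K) = (-6 + K)/(2*K) (p(K) = (-6 + K)/((2*K)) = (-6 + K)*(1/(2*K)) = (-6 + K)/(2*K))
C + p(2)*h(-3) = -492 + ((½)*(-6 + 2)/2)*(-135 + (-3)² - 6*(-3)) = -492 + ((½)*(½)*(-4))*(-135 + 9 + 18) = -492 - 1*(-108) = -492 + 108 = -384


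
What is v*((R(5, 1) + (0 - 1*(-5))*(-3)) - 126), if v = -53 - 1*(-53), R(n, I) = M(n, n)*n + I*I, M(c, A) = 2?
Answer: 0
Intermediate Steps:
R(n, I) = I**2 + 2*n (R(n, I) = 2*n + I*I = 2*n + I**2 = I**2 + 2*n)
v = 0 (v = -53 + 53 = 0)
v*((R(5, 1) + (0 - 1*(-5))*(-3)) - 126) = 0*(((1**2 + 2*5) + (0 - 1*(-5))*(-3)) - 126) = 0*(((1 + 10) + (0 + 5)*(-3)) - 126) = 0*((11 + 5*(-3)) - 126) = 0*((11 - 15) - 126) = 0*(-4 - 126) = 0*(-130) = 0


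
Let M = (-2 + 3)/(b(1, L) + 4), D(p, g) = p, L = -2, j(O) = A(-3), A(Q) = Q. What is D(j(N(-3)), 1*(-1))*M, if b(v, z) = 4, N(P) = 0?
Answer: -3/8 ≈ -0.37500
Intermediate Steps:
j(O) = -3
M = ⅛ (M = (-2 + 3)/(4 + 4) = 1/8 = 1*(⅛) = ⅛ ≈ 0.12500)
D(j(N(-3)), 1*(-1))*M = -3*⅛ = -3/8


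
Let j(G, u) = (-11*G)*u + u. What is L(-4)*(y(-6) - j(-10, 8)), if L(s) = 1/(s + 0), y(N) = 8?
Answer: 220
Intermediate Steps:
L(s) = 1/s
j(G, u) = u - 11*G*u (j(G, u) = -11*G*u + u = u - 11*G*u)
L(-4)*(y(-6) - j(-10, 8)) = (8 - 8*(1 - 11*(-10)))/(-4) = -(8 - 8*(1 + 110))/4 = -(8 - 8*111)/4 = -(8 - 1*888)/4 = -(8 - 888)/4 = -1/4*(-880) = 220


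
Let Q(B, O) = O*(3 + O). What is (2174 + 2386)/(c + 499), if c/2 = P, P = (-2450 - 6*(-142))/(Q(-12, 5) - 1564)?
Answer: 868680/95459 ≈ 9.1000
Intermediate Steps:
P = 799/762 (P = (-2450 - 6*(-142))/(5*(3 + 5) - 1564) = (-2450 + 852)/(5*8 - 1564) = -1598/(40 - 1564) = -1598/(-1524) = -1598*(-1/1524) = 799/762 ≈ 1.0486)
c = 799/381 (c = 2*(799/762) = 799/381 ≈ 2.0971)
(2174 + 2386)/(c + 499) = (2174 + 2386)/(799/381 + 499) = 4560/(190918/381) = 4560*(381/190918) = 868680/95459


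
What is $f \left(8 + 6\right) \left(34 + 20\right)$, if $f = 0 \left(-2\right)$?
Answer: $0$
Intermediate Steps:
$f = 0$
$f \left(8 + 6\right) \left(34 + 20\right) = 0 \left(8 + 6\right) \left(34 + 20\right) = 0 \cdot 14 \cdot 54 = 0 \cdot 756 = 0$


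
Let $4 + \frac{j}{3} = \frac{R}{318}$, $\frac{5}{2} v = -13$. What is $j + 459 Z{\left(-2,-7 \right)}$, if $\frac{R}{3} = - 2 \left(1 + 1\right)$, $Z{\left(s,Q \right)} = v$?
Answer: $- \frac{635712}{265} \approx -2398.9$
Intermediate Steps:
$v = - \frac{26}{5}$ ($v = \frac{2}{5} \left(-13\right) = - \frac{26}{5} \approx -5.2$)
$Z{\left(s,Q \right)} = - \frac{26}{5}$
$R = -12$ ($R = 3 \left(- 2 \left(1 + 1\right)\right) = 3 \left(\left(-2\right) 2\right) = 3 \left(-4\right) = -12$)
$j = - \frac{642}{53}$ ($j = -12 + 3 \left(- \frac{12}{318}\right) = -12 + 3 \left(\left(-12\right) \frac{1}{318}\right) = -12 + 3 \left(- \frac{2}{53}\right) = -12 - \frac{6}{53} = - \frac{642}{53} \approx -12.113$)
$j + 459 Z{\left(-2,-7 \right)} = - \frac{642}{53} + 459 \left(- \frac{26}{5}\right) = - \frac{642}{53} - \frac{11934}{5} = - \frac{635712}{265}$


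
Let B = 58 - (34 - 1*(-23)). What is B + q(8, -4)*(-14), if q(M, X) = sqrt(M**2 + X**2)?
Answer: 1 - 56*sqrt(5) ≈ -124.22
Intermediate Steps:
B = 1 (B = 58 - (34 + 23) = 58 - 1*57 = 58 - 57 = 1)
B + q(8, -4)*(-14) = 1 + sqrt(8**2 + (-4)**2)*(-14) = 1 + sqrt(64 + 16)*(-14) = 1 + sqrt(80)*(-14) = 1 + (4*sqrt(5))*(-14) = 1 - 56*sqrt(5)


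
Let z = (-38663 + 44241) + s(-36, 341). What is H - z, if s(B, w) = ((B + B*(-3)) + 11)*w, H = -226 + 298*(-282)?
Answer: -118143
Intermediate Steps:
H = -84262 (H = -226 - 84036 = -84262)
s(B, w) = w*(11 - 2*B) (s(B, w) = ((B - 3*B) + 11)*w = (-2*B + 11)*w = (11 - 2*B)*w = w*(11 - 2*B))
z = 33881 (z = (-38663 + 44241) + 341*(11 - 2*(-36)) = 5578 + 341*(11 + 72) = 5578 + 341*83 = 5578 + 28303 = 33881)
H - z = -84262 - 1*33881 = -84262 - 33881 = -118143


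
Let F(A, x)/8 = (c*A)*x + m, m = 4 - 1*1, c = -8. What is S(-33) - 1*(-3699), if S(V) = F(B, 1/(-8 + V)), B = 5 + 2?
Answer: 153091/41 ≈ 3733.9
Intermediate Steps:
B = 7
m = 3 (m = 4 - 1 = 3)
F(A, x) = 24 - 64*A*x (F(A, x) = 8*((-8*A)*x + 3) = 8*(-8*A*x + 3) = 8*(3 - 8*A*x) = 24 - 64*A*x)
S(V) = 24 - 448/(-8 + V) (S(V) = 24 - 64*7/(-8 + V) = 24 - 448/(-8 + V))
S(-33) - 1*(-3699) = 8*(-80 + 3*(-33))/(-8 - 33) - 1*(-3699) = 8*(-80 - 99)/(-41) + 3699 = 8*(-1/41)*(-179) + 3699 = 1432/41 + 3699 = 153091/41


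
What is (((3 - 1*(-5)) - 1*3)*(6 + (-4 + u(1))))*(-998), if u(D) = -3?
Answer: 4990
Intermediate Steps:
(((3 - 1*(-5)) - 1*3)*(6 + (-4 + u(1))))*(-998) = (((3 - 1*(-5)) - 1*3)*(6 + (-4 - 3)))*(-998) = (((3 + 5) - 3)*(6 - 7))*(-998) = ((8 - 3)*(-1))*(-998) = (5*(-1))*(-998) = -5*(-998) = 4990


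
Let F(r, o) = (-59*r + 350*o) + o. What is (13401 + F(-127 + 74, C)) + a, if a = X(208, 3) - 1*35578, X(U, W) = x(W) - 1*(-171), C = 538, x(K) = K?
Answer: 169962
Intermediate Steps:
F(r, o) = -59*r + 351*o
X(U, W) = 171 + W (X(U, W) = W - 1*(-171) = W + 171 = 171 + W)
a = -35404 (a = (171 + 3) - 1*35578 = 174 - 35578 = -35404)
(13401 + F(-127 + 74, C)) + a = (13401 + (-59*(-127 + 74) + 351*538)) - 35404 = (13401 + (-59*(-53) + 188838)) - 35404 = (13401 + (3127 + 188838)) - 35404 = (13401 + 191965) - 35404 = 205366 - 35404 = 169962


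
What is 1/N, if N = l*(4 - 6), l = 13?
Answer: -1/26 ≈ -0.038462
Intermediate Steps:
N = -26 (N = 13*(4 - 6) = 13*(-2) = -26)
1/N = 1/(-26) = -1/26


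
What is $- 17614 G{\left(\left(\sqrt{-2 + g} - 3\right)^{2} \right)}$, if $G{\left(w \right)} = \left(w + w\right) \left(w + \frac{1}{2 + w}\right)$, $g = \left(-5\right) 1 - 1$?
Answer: $\frac{140912 \left(359 i + 840 \sqrt{2}\right)}{3 \left(i + 4 \sqrt{2}\right)} \approx 1.0076 \cdot 10^{7} + 1.1997 \cdot 10^{6} i$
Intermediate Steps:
$g = -6$ ($g = -5 - 1 = -6$)
$G{\left(w \right)} = 2 w \left(w + \frac{1}{2 + w}\right)$
$- 17614 G{\left(\left(\sqrt{-2 + g} - 3\right)^{2} \right)} = - 17614 \frac{2 \left(\sqrt{-2 - 6} - 3\right)^{2} \left(1 + \left(\left(\sqrt{-2 - 6} - 3\right)^{2}\right)^{2} + 2 \left(\sqrt{-2 - 6} - 3\right)^{2}\right)}{2 + \left(\sqrt{-2 - 6} - 3\right)^{2}} = - 17614 \frac{2 \left(\sqrt{-8} - 3\right)^{2} \left(1 + \left(\left(\sqrt{-8} - 3\right)^{2}\right)^{2} + 2 \left(\sqrt{-8} - 3\right)^{2}\right)}{2 + \left(\sqrt{-8} - 3\right)^{2}} = - 17614 \frac{2 \left(2 i \sqrt{2} - 3\right)^{2} \left(1 + \left(\left(2 i \sqrt{2} - 3\right)^{2}\right)^{2} + 2 \left(2 i \sqrt{2} - 3\right)^{2}\right)}{2 + \left(2 i \sqrt{2} - 3\right)^{2}} = - 17614 \frac{2 \left(-3 + 2 i \sqrt{2}\right)^{2} \left(1 + \left(\left(-3 + 2 i \sqrt{2}\right)^{2}\right)^{2} + 2 \left(-3 + 2 i \sqrt{2}\right)^{2}\right)}{2 + \left(-3 + 2 i \sqrt{2}\right)^{2}} = - 17614 \frac{2 \left(-3 + 2 i \sqrt{2}\right)^{2} \left(1 + \left(-3 + 2 i \sqrt{2}\right)^{4} + 2 \left(-3 + 2 i \sqrt{2}\right)^{2}\right)}{2 + \left(-3 + 2 i \sqrt{2}\right)^{2}} = - \frac{35228 \left(-3 + 2 i \sqrt{2}\right)^{2} \left(1 + \left(-3 + 2 i \sqrt{2}\right)^{4} + 2 \left(-3 + 2 i \sqrt{2}\right)^{2}\right)}{2 + \left(-3 + 2 i \sqrt{2}\right)^{2}}$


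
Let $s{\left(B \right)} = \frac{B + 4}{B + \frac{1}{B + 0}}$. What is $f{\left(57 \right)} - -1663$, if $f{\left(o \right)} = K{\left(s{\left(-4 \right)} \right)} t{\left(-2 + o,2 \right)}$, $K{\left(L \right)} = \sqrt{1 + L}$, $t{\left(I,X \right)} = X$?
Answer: $1665$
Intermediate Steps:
$s{\left(B \right)} = \frac{4 + B}{B + \frac{1}{B}}$
$f{\left(o \right)} = 2$ ($f{\left(o \right)} = \sqrt{1 - \frac{4 \left(4 - 4\right)}{1 + \left(-4\right)^{2}}} \cdot 2 = \sqrt{1 - 4 \frac{1}{1 + 16} \cdot 0} \cdot 2 = \sqrt{1 - 4 \cdot \frac{1}{17} \cdot 0} \cdot 2 = \sqrt{1 - \frac{4}{17} \cdot 0} \cdot 2 = \sqrt{1 + 0} \cdot 2 = \sqrt{1} \cdot 2 = 1 \cdot 2 = 2$)
$f{\left(57 \right)} - -1663 = 2 - -1663 = 2 + 1663 = 1665$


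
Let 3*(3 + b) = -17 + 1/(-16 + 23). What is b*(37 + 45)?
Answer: -14842/21 ≈ -706.76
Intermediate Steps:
b = -181/21 (b = -3 + (-17 + 1/(-16 + 23))/3 = -3 + (-17 + 1/7)/3 = -3 + (-17 + ⅐)/3 = -3 + (⅓)*(-118/7) = -3 - 118/21 = -181/21 ≈ -8.6190)
b*(37 + 45) = -181*(37 + 45)/21 = -181/21*82 = -14842/21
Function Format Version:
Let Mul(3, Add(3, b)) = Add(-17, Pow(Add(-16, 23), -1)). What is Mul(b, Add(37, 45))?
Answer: Rational(-14842, 21) ≈ -706.76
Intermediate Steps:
b = Rational(-181, 21) (b = Add(-3, Mul(Rational(1, 3), Add(-17, Pow(Add(-16, 23), -1)))) = Add(-3, Mul(Rational(1, 3), Add(-17, Pow(7, -1)))) = Add(-3, Mul(Rational(1, 3), Add(-17, Rational(1, 7)))) = Add(-3, Mul(Rational(1, 3), Rational(-118, 7))) = Add(-3, Rational(-118, 21)) = Rational(-181, 21) ≈ -8.6190)
Mul(b, Add(37, 45)) = Mul(Rational(-181, 21), Add(37, 45)) = Mul(Rational(-181, 21), 82) = Rational(-14842, 21)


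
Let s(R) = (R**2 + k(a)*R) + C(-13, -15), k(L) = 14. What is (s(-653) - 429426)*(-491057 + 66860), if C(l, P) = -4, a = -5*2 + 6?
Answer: 5159508111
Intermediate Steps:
a = -4 (a = -10 + 6 = -4)
s(R) = -4 + R**2 + 14*R (s(R) = (R**2 + 14*R) - 4 = -4 + R**2 + 14*R)
(s(-653) - 429426)*(-491057 + 66860) = ((-4 + (-653)**2 + 14*(-653)) - 429426)*(-491057 + 66860) = ((-4 + 426409 - 9142) - 429426)*(-424197) = (417263 - 429426)*(-424197) = -12163*(-424197) = 5159508111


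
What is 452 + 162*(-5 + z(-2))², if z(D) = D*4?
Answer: 27830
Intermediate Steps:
z(D) = 4*D
452 + 162*(-5 + z(-2))² = 452 + 162*(-5 + 4*(-2))² = 452 + 162*(-5 - 8)² = 452 + 162*(-13)² = 452 + 162*169 = 452 + 27378 = 27830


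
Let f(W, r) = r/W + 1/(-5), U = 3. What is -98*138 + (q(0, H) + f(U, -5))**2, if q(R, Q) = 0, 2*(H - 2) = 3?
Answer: -3042116/225 ≈ -13521.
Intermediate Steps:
H = 7/2 (H = 2 + (1/2)*3 = 2 + 3/2 = 7/2 ≈ 3.5000)
f(W, r) = -1/5 + r/W (f(W, r) = r/W + 1*(-1/5) = r/W - 1/5 = -1/5 + r/W)
-98*138 + (q(0, H) + f(U, -5))**2 = -98*138 + (0 + (-5 - 1/5*3)/3)**2 = -13524 + (0 + (-5 - 3/5)/3)**2 = -13524 + (0 + (1/3)*(-28/5))**2 = -13524 + (0 - 28/15)**2 = -13524 + (-28/15)**2 = -13524 + 784/225 = -3042116/225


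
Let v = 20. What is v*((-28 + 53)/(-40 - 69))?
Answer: -500/109 ≈ -4.5872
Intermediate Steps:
v*((-28 + 53)/(-40 - 69)) = 20*((-28 + 53)/(-40 - 69)) = 20*(25/(-109)) = 20*(25*(-1/109)) = 20*(-25/109) = -500/109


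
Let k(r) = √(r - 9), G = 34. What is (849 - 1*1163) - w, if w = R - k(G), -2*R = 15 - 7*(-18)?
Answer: -477/2 ≈ -238.50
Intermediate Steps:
k(r) = √(-9 + r)
R = -141/2 (R = -(15 - 7*(-18))/2 = -(15 + 126)/2 = -½*141 = -141/2 ≈ -70.500)
w = -151/2 (w = -141/2 - √(-9 + 34) = -141/2 - √25 = -141/2 - 1*5 = -141/2 - 5 = -151/2 ≈ -75.500)
(849 - 1*1163) - w = (849 - 1*1163) - 1*(-151/2) = (849 - 1163) + 151/2 = -314 + 151/2 = -477/2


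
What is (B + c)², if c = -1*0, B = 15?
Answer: 225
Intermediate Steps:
c = 0
(B + c)² = (15 + 0)² = 15² = 225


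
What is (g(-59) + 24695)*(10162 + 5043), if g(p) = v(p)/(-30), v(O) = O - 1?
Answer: 375517885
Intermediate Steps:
v(O) = -1 + O
g(p) = 1/30 - p/30 (g(p) = (-1 + p)/(-30) = (-1 + p)*(-1/30) = 1/30 - p/30)
(g(-59) + 24695)*(10162 + 5043) = ((1/30 - 1/30*(-59)) + 24695)*(10162 + 5043) = ((1/30 + 59/30) + 24695)*15205 = (2 + 24695)*15205 = 24697*15205 = 375517885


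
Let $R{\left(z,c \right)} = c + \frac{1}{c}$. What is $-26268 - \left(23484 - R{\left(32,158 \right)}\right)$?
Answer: $- \frac{7835851}{158} \approx -49594.0$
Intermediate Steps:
$-26268 - \left(23484 - R{\left(32,158 \right)}\right) = -26268 - \left(23484 - \left(158 + \frac{1}{158}\right)\right) = -26268 - \left(23484 - \frac{24965}{158}\right) = -26268 - \frac{3685507}{158} = - \frac{7835851}{158}$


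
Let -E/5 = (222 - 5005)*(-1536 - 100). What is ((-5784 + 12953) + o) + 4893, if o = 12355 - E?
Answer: 39149357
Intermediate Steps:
E = -39124940 (E = -5*(222 - 5005)*(-1536 - 100) = -(-23915)*(-1636) = -5*7824988 = -39124940)
o = 39137295 (o = 12355 - 1*(-39124940) = 12355 + 39124940 = 39137295)
((-5784 + 12953) + o) + 4893 = ((-5784 + 12953) + 39137295) + 4893 = (7169 + 39137295) + 4893 = 39144464 + 4893 = 39149357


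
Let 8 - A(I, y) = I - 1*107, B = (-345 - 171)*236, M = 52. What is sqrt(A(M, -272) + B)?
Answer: I*sqrt(121713) ≈ 348.87*I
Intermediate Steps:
B = -121776 (B = -516*236 = -121776)
A(I, y) = 115 - I (A(I, y) = 8 - (I - 1*107) = 8 - (I - 107) = 8 - (-107 + I) = 8 + (107 - I) = 115 - I)
sqrt(A(M, -272) + B) = sqrt((115 - 1*52) - 121776) = sqrt((115 - 52) - 121776) = sqrt(63 - 121776) = sqrt(-121713) = I*sqrt(121713)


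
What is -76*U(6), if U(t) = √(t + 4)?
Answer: -76*√10 ≈ -240.33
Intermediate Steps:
U(t) = √(4 + t)
-76*U(6) = -76*√(4 + 6) = -76*√10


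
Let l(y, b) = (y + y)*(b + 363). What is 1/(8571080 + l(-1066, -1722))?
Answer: 1/11468468 ≈ 8.7196e-8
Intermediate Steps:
l(y, b) = 2*y*(363 + b) (l(y, b) = (2*y)*(363 + b) = 2*y*(363 + b))
1/(8571080 + l(-1066, -1722)) = 1/(8571080 + 2*(-1066)*(363 - 1722)) = 1/(8571080 + 2*(-1066)*(-1359)) = 1/(8571080 + 2897388) = 1/11468468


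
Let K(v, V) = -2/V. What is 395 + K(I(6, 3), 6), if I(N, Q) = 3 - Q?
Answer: 1184/3 ≈ 394.67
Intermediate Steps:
395 + K(I(6, 3), 6) = 395 - 2/6 = 395 - 2*⅙ = 395 - ⅓ = 1184/3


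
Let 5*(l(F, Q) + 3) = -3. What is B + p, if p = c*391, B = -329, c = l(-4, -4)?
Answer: -8683/5 ≈ -1736.6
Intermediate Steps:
l(F, Q) = -18/5 (l(F, Q) = -3 + (⅕)*(-3) = -3 - ⅗ = -18/5)
c = -18/5 ≈ -3.6000
p = -7038/5 (p = -18/5*391 = -7038/5 ≈ -1407.6)
B + p = -329 - 7038/5 = -8683/5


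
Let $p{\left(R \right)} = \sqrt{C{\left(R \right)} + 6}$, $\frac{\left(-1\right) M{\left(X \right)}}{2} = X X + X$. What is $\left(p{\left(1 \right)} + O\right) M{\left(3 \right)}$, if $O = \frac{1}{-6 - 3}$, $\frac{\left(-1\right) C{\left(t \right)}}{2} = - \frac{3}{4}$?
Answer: $\frac{8}{3} - 12 \sqrt{30} \approx -63.06$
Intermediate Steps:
$C{\left(t \right)} = \frac{3}{2}$ ($C{\left(t \right)} = - 2 \left(- \frac{3}{4}\right) = - 2 \left(\left(-3\right) \frac{1}{4}\right) = \left(-2\right) \left(- \frac{3}{4}\right) = \frac{3}{2}$)
$M{\left(X \right)} = - 2 X - 2 X^{2}$ ($M{\left(X \right)} = - 2 \left(X X + X\right) = - 2 \left(X^{2} + X\right) = - 2 \left(X + X^{2}\right) = - 2 X - 2 X^{2}$)
$p{\left(R \right)} = \frac{\sqrt{30}}{2}$ ($p{\left(R \right)} = \sqrt{\frac{3}{2} + 6} = \sqrt{\frac{15}{2}} = \frac{\sqrt{30}}{2}$)
$O = - \frac{1}{9}$ ($O = \frac{1}{-9} = - \frac{1}{9} \approx -0.11111$)
$\left(p{\left(1 \right)} + O\right) M{\left(3 \right)} = \left(\frac{\sqrt{30}}{2} - \frac{1}{9}\right) \left(\left(-2\right) 3 \left(1 + 3\right)\right) = \left(- \frac{1}{9} + \frac{\sqrt{30}}{2}\right) \left(\left(-2\right) 3 \cdot 4\right) = \left(- \frac{1}{9} + \frac{\sqrt{30}}{2}\right) \left(-24\right) = \frac{8}{3} - 12 \sqrt{30}$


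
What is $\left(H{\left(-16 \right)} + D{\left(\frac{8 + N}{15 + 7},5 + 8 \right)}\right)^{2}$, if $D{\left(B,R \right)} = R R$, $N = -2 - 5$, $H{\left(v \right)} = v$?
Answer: $23409$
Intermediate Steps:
$N = -7$
$D{\left(B,R \right)} = R^{2}$
$\left(H{\left(-16 \right)} + D{\left(\frac{8 + N}{15 + 7},5 + 8 \right)}\right)^{2} = \left(-16 + \left(5 + 8\right)^{2}\right)^{2} = \left(-16 + 13^{2}\right)^{2} = \left(-16 + 169\right)^{2} = 153^{2} = 23409$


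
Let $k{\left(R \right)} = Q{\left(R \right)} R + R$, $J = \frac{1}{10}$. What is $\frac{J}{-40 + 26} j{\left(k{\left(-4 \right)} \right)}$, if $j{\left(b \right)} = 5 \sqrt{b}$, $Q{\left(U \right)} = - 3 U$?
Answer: $- \frac{i \sqrt{13}}{14} \approx - 0.25754 i$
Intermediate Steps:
$J = \frac{1}{10} \approx 0.1$
$k{\left(R \right)} = R - 3 R^{2}$ ($k{\left(R \right)} = - 3 R R + R = - 3 R^{2} + R = R - 3 R^{2}$)
$\frac{J}{-40 + 26} j{\left(k{\left(-4 \right)} \right)} = \frac{1}{10 \left(-40 + 26\right)} 5 \sqrt{- 4 \left(1 - -12\right)} = \frac{1}{10 \left(-14\right)} 5 \sqrt{- 4 \left(1 + 12\right)} = \frac{1}{10} \left(- \frac{1}{14}\right) 5 \sqrt{\left(-4\right) 13} = - \frac{5 \sqrt{-52}}{140} = - \frac{5 \cdot 2 i \sqrt{13}}{140} = - \frac{10 i \sqrt{13}}{140} = - \frac{i \sqrt{13}}{14}$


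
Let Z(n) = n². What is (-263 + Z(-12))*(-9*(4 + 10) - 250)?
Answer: 44744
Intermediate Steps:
(-263 + Z(-12))*(-9*(4 + 10) - 250) = (-263 + (-12)²)*(-9*(4 + 10) - 250) = (-263 + 144)*(-9*14 - 250) = -119*(-126 - 250) = -119*(-376) = 44744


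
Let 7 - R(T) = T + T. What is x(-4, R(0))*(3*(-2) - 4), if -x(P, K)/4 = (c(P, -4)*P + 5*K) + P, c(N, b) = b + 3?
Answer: 1400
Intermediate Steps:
R(T) = 7 - 2*T (R(T) = 7 - (T + T) = 7 - 2*T)
c(N, b) = 3 + b
x(P, K) = -20*K (x(P, K) = -4*(((3 - 4)*P + 5*K) + P) = -4*((-P + 5*K) + P) = -20*K)
x(-4, R(0))*(3*(-2) - 4) = (-20*(7 - 2*0))*(3*(-2) - 4) = (-20*(7 + 0))*(-6 - 4) = -20*7*(-10) = -140*(-10) = 1400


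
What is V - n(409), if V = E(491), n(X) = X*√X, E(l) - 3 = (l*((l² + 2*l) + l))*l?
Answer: 58475160877 - 409*√409 ≈ 5.8475e+10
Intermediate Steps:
E(l) = 3 + l²*(l² + 3*l) (E(l) = 3 + (l*((l² + 2*l) + l))*l = 3 + (l*(l² + 3*l))*l = 3 + l²*(l² + 3*l))
n(X) = X^(3/2)
V = 58475160877 (V = 3 + 491⁴ + 3*491³ = 3 + 58120048561 + 3*118370771 = 3 + 58120048561 + 355112313 = 58475160877)
V - n(409) = 58475160877 - 409^(3/2) = 58475160877 - 409*√409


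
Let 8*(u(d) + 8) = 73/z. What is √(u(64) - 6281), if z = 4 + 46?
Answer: 3*I*√279503/20 ≈ 79.302*I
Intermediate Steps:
z = 50
u(d) = -3127/400 (u(d) = -8 + (73/50)/8 = -8 + (73*(1/50))/8 = -8 + (⅛)*(73/50) = -8 + 73/400 = -3127/400)
√(u(64) - 6281) = √(-3127/400 - 6281) = √(-2515527/400) = 3*I*√279503/20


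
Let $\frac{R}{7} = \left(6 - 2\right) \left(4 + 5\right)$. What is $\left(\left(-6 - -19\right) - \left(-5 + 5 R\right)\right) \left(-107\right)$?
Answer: $132894$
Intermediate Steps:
$R = 252$ ($R = 7 \left(6 - 2\right) \left(4 + 5\right) = 7 \cdot 4 \cdot 9 = 7 \cdot 36 = 252$)
$\left(\left(-6 - -19\right) - \left(-5 + 5 R\right)\right) \left(-107\right) = \left(\left(-6 - -19\right) + \left(5 - 1260\right)\right) \left(-107\right) = \left(\left(-6 + 19\right) + \left(5 - 1260\right)\right) \left(-107\right) = \left(13 - 1255\right) \left(-107\right) = \left(-1242\right) \left(-107\right) = 132894$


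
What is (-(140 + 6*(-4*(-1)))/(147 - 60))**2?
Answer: 26896/7569 ≈ 3.5534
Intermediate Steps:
(-(140 + 6*(-4*(-1)))/(147 - 60))**2 = (-(140 + 6*4)/87)**2 = (-(140 + 24)/87)**2 = (-164/87)**2 = 26896/7569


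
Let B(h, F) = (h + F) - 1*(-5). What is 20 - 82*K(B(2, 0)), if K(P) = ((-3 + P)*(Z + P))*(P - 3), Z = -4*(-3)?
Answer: -24908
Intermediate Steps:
Z = 12
B(h, F) = 5 + F + h (B(h, F) = (F + h) + 5 = 5 + F + h)
K(P) = (-3 + P)**2*(12 + P) (K(P) = ((-3 + P)*(12 + P))*(P - 3) = ((-3 + P)*(12 + P))*(-3 + P) = (-3 + P)**2*(12 + P))
20 - 82*K(B(2, 0)) = 20 - 82*(-3 + (5 + 0 + 2))**2*(12 + (5 + 0 + 2)) = 20 - 82*(-3 + 7)**2*(12 + 7) = 20 - 82*4**2*19 = 20 - 1312*19 = 20 - 82*304 = 20 - 24928 = -24908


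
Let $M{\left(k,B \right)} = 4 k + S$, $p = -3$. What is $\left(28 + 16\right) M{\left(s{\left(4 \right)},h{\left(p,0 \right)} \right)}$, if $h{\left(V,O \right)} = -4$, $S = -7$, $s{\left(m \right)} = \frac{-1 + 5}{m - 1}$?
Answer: $- \frac{220}{3} \approx -73.333$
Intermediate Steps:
$s{\left(m \right)} = \frac{4}{-1 + m}$
$M{\left(k,B \right)} = -7 + 4 k$ ($M{\left(k,B \right)} = 4 k - 7 = -7 + 4 k$)
$\left(28 + 16\right) M{\left(s{\left(4 \right)},h{\left(p,0 \right)} \right)} = \left(28 + 16\right) \left(-7 + 4 \frac{4}{-1 + 4}\right) = 44 \left(-7 + 4 \cdot \frac{4}{3}\right) = 44 \left(-7 + \frac{16}{3}\right) = 44 \left(- \frac{5}{3}\right) = - \frac{220}{3}$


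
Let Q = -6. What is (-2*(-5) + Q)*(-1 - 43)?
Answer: -176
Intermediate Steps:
(-2*(-5) + Q)*(-1 - 43) = (-2*(-5) - 6)*(-1 - 43) = (10 - 6)*(-44) = 4*(-44) = -176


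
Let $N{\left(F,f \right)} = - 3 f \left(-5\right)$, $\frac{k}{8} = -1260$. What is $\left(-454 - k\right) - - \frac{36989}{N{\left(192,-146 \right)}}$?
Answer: $\frac{21043951}{2190} \approx 9609.1$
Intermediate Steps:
$k = -10080$ ($k = 8 \left(-1260\right) = -10080$)
$N{\left(F,f \right)} = 15 f$
$\left(-454 - k\right) - - \frac{36989}{N{\left(192,-146 \right)}} = \left(-454 - -10080\right) - - \frac{36989}{15 \left(-146\right)} = \left(-454 + 10080\right) - - \frac{36989}{-2190} = 9626 - \left(-36989\right) \left(- \frac{1}{2190}\right) = 9626 - \frac{36989}{2190} = \frac{21043951}{2190}$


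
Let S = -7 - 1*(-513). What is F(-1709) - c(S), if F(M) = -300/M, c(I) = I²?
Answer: -437565224/1709 ≈ -2.5604e+5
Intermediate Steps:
S = 506 (S = -7 + 513 = 506)
F(-1709) - c(S) = -300/(-1709) - 1*506² = -300*(-1/1709) - 1*256036 = 300/1709 - 256036 = -437565224/1709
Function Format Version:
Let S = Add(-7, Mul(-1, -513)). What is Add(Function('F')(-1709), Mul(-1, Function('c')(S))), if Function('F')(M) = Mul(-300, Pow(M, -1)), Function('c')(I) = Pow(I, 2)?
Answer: Rational(-437565224, 1709) ≈ -2.5604e+5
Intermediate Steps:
S = 506 (S = Add(-7, 513) = 506)
Add(Function('F')(-1709), Mul(-1, Function('c')(S))) = Add(Mul(-300, Pow(-1709, -1)), Mul(-1, Pow(506, 2))) = Add(Mul(-300, Rational(-1, 1709)), Mul(-1, 256036)) = Add(Rational(300, 1709), -256036) = Rational(-437565224, 1709)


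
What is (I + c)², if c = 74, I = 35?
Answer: 11881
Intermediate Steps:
(I + c)² = (35 + 74)² = 109² = 11881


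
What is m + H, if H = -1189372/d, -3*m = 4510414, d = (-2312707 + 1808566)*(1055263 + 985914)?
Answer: -1547133665307426694/1029041013957 ≈ -1.5035e+6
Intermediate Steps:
d = -1029041013957 (d = -504141*2041177 = -1029041013957)
m = -4510414/3 (m = -1/3*4510414 = -4510414/3 ≈ -1.5035e+6)
H = 1189372/1029041013957 (H = -1189372/(-1029041013957) = -1189372*(-1/1029041013957) = 1189372/1029041013957 ≈ 1.1558e-6)
m + H = -4510414/3 + 1189372/1029041013957 = -1547133665307426694/1029041013957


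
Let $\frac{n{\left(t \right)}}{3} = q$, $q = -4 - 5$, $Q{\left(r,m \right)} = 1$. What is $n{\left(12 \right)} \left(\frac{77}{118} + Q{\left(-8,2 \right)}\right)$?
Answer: $- \frac{5265}{118} \approx -44.619$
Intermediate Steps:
$q = -9$
$n{\left(t \right)} = -27$ ($n{\left(t \right)} = 3 \left(-9\right) = -27$)
$n{\left(12 \right)} \left(\frac{77}{118} + Q{\left(-8,2 \right)}\right) = - 27 \left(\frac{77}{118} + 1\right) = \left(-27\right) \frac{195}{118} = - \frac{5265}{118}$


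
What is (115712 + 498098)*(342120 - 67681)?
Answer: 168453402590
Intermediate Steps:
(115712 + 498098)*(342120 - 67681) = 613810*274439 = 168453402590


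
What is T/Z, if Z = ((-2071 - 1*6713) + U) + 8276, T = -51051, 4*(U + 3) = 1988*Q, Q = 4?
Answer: -7293/211 ≈ -34.564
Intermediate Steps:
U = 1985 (U = -3 + (1988*4)/4 = -3 + (¼)*7952 = -3 + 1988 = 1985)
Z = 1477 (Z = ((-2071 - 1*6713) + 1985) + 8276 = ((-2071 - 6713) + 1985) + 8276 = (-8784 + 1985) + 8276 = -6799 + 8276 = 1477)
T/Z = -51051/1477 = -51051*1/1477 = -7293/211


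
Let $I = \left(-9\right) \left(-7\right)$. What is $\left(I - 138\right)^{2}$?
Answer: $5625$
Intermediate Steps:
$I = 63$
$\left(I - 138\right)^{2} = \left(63 - 138\right)^{2} = \left(-75\right)^{2} = 5625$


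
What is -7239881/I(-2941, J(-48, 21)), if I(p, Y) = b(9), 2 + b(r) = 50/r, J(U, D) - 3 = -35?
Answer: -65158929/32 ≈ -2.0362e+6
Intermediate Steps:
J(U, D) = -32 (J(U, D) = 3 - 35 = -32)
b(r) = -2 + 50/r
I(p, Y) = 32/9 (I(p, Y) = -2 + 50/9 = 32/9)
-7239881/I(-2941, J(-48, 21)) = -7239881/32/9 = -7239881*9/32 = -65158929/32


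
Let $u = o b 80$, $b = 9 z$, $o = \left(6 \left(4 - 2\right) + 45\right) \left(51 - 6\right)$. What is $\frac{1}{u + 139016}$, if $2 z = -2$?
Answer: $- \frac{1}{1707784} \approx -5.8555 \cdot 10^{-7}$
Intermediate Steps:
$z = -1$ ($z = \frac{1}{2} \left(-2\right) = -1$)
$o = 2565$ ($o = \left(6 \cdot 2 + 45\right) 45 = \left(12 + 45\right) 45 = 57 \cdot 45 = 2565$)
$b = -9$ ($b = 9 \left(-1\right) = -9$)
$u = -1846800$ ($u = 2565 \left(-9\right) 80 = \left(-23085\right) 80 = -1846800$)
$\frac{1}{u + 139016} = \frac{1}{-1846800 + 139016} = \frac{1}{-1707784} = - \frac{1}{1707784}$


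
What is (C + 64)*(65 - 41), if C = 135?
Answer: 4776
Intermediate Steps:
(C + 64)*(65 - 41) = (135 + 64)*(65 - 41) = 199*24 = 4776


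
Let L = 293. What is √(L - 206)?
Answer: √87 ≈ 9.3274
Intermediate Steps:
√(L - 206) = √(293 - 206) = √87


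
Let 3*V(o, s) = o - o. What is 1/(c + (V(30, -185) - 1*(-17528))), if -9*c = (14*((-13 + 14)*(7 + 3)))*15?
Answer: 3/51884 ≈ 5.7821e-5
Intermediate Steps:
V(o, s) = 0 (V(o, s) = (o - o)/3 = (⅓)*0 = 0)
c = -700/3 (c = -14*((-13 + 14)*(7 + 3))*15/9 = -14*(1*10)*15/9 = -14*10*15/9 = -140*15/9 = -⅑*2100 = -700/3 ≈ -233.33)
1/(c + (V(30, -185) - 1*(-17528))) = 1/(-700/3 + (0 - 1*(-17528))) = 1/(-700/3 + (0 + 17528)) = 1/(-700/3 + 17528) = 1/(51884/3) = 3/51884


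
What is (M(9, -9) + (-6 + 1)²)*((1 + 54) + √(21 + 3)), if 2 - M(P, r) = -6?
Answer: 1815 + 66*√6 ≈ 1976.7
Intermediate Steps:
M(P, r) = 8 (M(P, r) = 2 - 1*(-6) = 2 + 6 = 8)
(M(9, -9) + (-6 + 1)²)*((1 + 54) + √(21 + 3)) = (8 + (-6 + 1)²)*((1 + 54) + √(21 + 3)) = (8 + (-5)²)*(55 + √24) = (8 + 25)*(55 + 2*√6) = 33*(55 + 2*√6) = 1815 + 66*√6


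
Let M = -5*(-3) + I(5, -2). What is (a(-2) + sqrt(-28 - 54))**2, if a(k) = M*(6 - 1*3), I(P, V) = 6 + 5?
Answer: (78 + I*sqrt(82))**2 ≈ 6002.0 + 1412.6*I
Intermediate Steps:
I(P, V) = 11
M = 26 (M = -5*(-3) + 11 = 15 + 11 = 26)
a(k) = 78 (a(k) = 26*(6 - 1*3) = 26*(6 - 3) = 26*3 = 78)
(a(-2) + sqrt(-28 - 54))**2 = (78 + sqrt(-28 - 54))**2 = (78 + sqrt(-82))**2 = (78 + I*sqrt(82))**2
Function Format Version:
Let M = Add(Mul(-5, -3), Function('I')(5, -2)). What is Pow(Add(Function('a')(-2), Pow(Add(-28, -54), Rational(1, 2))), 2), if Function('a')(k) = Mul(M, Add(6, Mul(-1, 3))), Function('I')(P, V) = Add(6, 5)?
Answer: Pow(Add(78, Mul(I, Pow(82, Rational(1, 2)))), 2) ≈ Add(6002.0, Mul(1412.6, I))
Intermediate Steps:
Function('I')(P, V) = 11
M = 26 (M = Add(Mul(-5, -3), 11) = Add(15, 11) = 26)
Function('a')(k) = 78 (Function('a')(k) = Mul(26, Add(6, Mul(-1, 3))) = Mul(26, Add(6, -3)) = Mul(26, 3) = 78)
Pow(Add(Function('a')(-2), Pow(Add(-28, -54), Rational(1, 2))), 2) = Pow(Add(78, Pow(Add(-28, -54), Rational(1, 2))), 2) = Pow(Add(78, Pow(-82, Rational(1, 2))), 2) = Pow(Add(78, Mul(I, Pow(82, Rational(1, 2)))), 2)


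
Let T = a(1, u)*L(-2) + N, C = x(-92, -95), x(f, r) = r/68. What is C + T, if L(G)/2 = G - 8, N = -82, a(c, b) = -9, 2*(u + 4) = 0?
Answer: 6569/68 ≈ 96.603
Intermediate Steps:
u = -4 (u = -4 + (½)*0 = -4 + 0 = -4)
L(G) = -16 + 2*G (L(G) = 2*(G - 8) = 2*(-8 + G) = -16 + 2*G)
x(f, r) = r/68 (x(f, r) = r*(1/68) = r/68)
C = -95/68 (C = (1/68)*(-95) = -95/68 ≈ -1.3971)
T = 98 (T = -9*(-16 + 2*(-2)) - 82 = -9*(-16 - 4) - 82 = -9*(-20) - 82 = 180 - 82 = 98)
C + T = -95/68 + 98 = 6569/68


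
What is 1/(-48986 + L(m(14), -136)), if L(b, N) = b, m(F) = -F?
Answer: -1/49000 ≈ -2.0408e-5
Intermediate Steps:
1/(-48986 + L(m(14), -136)) = 1/(-48986 - 1*14) = 1/(-48986 - 14) = 1/(-49000) = -1/49000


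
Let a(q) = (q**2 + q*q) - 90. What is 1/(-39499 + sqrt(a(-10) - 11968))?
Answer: -39499/1560182859 - 77*I*sqrt(2)/1560182859 ≈ -2.5317e-5 - 6.9796e-8*I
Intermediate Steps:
a(q) = -90 + 2*q**2 (a(q) = (q**2 + q**2) - 90 = 2*q**2 - 90 = -90 + 2*q**2)
1/(-39499 + sqrt(a(-10) - 11968)) = 1/(-39499 + sqrt((-90 + 2*(-10)**2) - 11968)) = 1/(-39499 + sqrt((-90 + 2*100) - 11968)) = 1/(-39499 + sqrt((-90 + 200) - 11968)) = 1/(-39499 + sqrt(110 - 11968)) = 1/(-39499 + sqrt(-11858)) = 1/(-39499 + 77*I*sqrt(2))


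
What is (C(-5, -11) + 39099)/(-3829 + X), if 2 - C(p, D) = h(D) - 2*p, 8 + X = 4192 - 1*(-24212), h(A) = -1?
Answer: 39092/24567 ≈ 1.5912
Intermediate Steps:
X = 28396 (X = -8 + (4192 - 1*(-24212)) = -8 + (4192 + 24212) = -8 + 28404 = 28396)
C(p, D) = 3 + 2*p (C(p, D) = 2 - (-1 - 2*p) = 2 + (1 + 2*p) = 3 + 2*p)
(C(-5, -11) + 39099)/(-3829 + X) = ((3 + 2*(-5)) + 39099)/(-3829 + 28396) = ((3 - 10) + 39099)/24567 = (-7 + 39099)*(1/24567) = 39092*(1/24567) = 39092/24567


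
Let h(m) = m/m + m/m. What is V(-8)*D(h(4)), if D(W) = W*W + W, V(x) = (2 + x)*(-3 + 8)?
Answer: -180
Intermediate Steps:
h(m) = 2 (h(m) = 1 + 1 = 2)
V(x) = 10 + 5*x (V(x) = (2 + x)*5 = 10 + 5*x)
D(W) = W + W**2 (D(W) = W**2 + W = W + W**2)
V(-8)*D(h(4)) = (10 + 5*(-8))*(2*(1 + 2)) = (10 - 40)*(2*3) = -30*6 = -180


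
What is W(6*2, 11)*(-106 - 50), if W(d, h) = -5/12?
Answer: 65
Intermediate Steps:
W(d, h) = -5/12 (W(d, h) = -5*1/12 = -5/12)
W(6*2, 11)*(-106 - 50) = -5*(-106 - 50)/12 = -5/12*(-156) = 65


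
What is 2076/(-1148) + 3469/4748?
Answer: -1468609/1362676 ≈ -1.0777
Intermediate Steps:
2076/(-1148) + 3469/4748 = 2076*(-1/1148) + 3469*(1/4748) = -519/287 + 3469/4748 = -1468609/1362676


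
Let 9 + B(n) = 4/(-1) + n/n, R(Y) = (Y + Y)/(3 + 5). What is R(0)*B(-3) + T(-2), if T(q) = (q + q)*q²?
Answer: -16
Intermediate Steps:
R(Y) = Y/4 (R(Y) = (2*Y)/8 = (2*Y)*(⅛) = Y/4)
T(q) = 2*q³ (T(q) = (2*q)*q² = 2*q³)
B(n) = -12 (B(n) = -9 + (4/(-1) + n/n) = -9 + (4*(-1) + 1) = -9 + (-4 + 1) = -9 - 3 = -12)
R(0)*B(-3) + T(-2) = ((¼)*0)*(-12) + 2*(-2)³ = 0*(-12) + 2*(-8) = 0 - 16 = -16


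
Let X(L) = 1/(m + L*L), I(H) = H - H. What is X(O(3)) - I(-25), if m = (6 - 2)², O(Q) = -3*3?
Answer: 1/97 ≈ 0.010309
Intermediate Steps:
I(H) = 0
O(Q) = -9
m = 16 (m = 4² = 16)
X(L) = 1/(16 + L²) (X(L) = 1/(16 + L*L) = 1/(16 + L²))
X(O(3)) - I(-25) = 1/(16 + (-9)²) - 1*0 = 1/(16 + 81) + 0 = 1/97 + 0 = 1/97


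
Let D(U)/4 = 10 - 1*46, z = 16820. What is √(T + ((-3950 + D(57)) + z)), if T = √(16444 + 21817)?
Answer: √(12726 + √38261) ≈ 113.67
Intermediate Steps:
D(U) = -144 (D(U) = 4*(10 - 1*46) = 4*(10 - 46) = 4*(-36) = -144)
T = √38261 ≈ 195.60
√(T + ((-3950 + D(57)) + z)) = √(√38261 + ((-3950 - 144) + 16820)) = √(√38261 + (-4094 + 16820)) = √(√38261 + 12726) = √(12726 + √38261)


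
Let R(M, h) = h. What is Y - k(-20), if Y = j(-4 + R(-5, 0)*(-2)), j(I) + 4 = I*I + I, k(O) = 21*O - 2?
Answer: 430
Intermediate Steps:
k(O) = -2 + 21*O
j(I) = -4 + I + I**2 (j(I) = -4 + (I*I + I) = -4 + (I**2 + I) = -4 + (I + I**2) = -4 + I + I**2)
Y = 8 (Y = -4 + (-4 + 0*(-2)) + (-4 + 0*(-2))**2 = -4 + (-4 + 0) + (-4 + 0)**2 = -4 - 4 + (-4)**2 = -4 - 4 + 16 = 8)
Y - k(-20) = 8 - (-2 + 21*(-20)) = 8 - (-2 - 420) = 8 - 1*(-422) = 8 + 422 = 430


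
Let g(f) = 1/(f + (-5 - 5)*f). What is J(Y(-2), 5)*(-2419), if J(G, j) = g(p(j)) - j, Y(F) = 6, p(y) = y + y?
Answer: 1090969/90 ≈ 12122.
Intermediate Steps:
p(y) = 2*y
g(f) = -1/(9*f) (g(f) = 1/(f - 10*f) = 1/(-9*f) = -1/(9*f))
J(G, j) = -j - 1/(18*j) (J(G, j) = -1/(2*j)/9 - j = -1/(18*j) - j = -j - 1/(18*j))
J(Y(-2), 5)*(-2419) = (-1*5 - 1/18/5)*(-2419) = (-5 - 1/18*1/5)*(-2419) = (-5 - 1/90)*(-2419) = -451/90*(-2419) = 1090969/90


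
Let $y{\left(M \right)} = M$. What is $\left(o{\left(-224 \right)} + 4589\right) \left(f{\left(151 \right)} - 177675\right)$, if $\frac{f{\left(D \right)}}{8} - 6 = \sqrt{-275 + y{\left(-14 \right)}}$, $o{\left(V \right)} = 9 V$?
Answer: $-457034271 + 349928 i \approx -4.5703 \cdot 10^{8} + 3.4993 \cdot 10^{5} i$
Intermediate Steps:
$f{\left(D \right)} = 48 + 136 i$ ($f{\left(D \right)} = 48 + 8 \sqrt{-275 - 14} = 48 + 8 \sqrt{-289} = 48 + 8 \cdot 17 i = 48 + 136 i$)
$\left(o{\left(-224 \right)} + 4589\right) \left(f{\left(151 \right)} - 177675\right) = \left(9 \left(-224\right) + 4589\right) \left(\left(48 + 136 i\right) - 177675\right) = \left(-2016 + 4589\right) \left(-177627 + 136 i\right) = 2573 \left(-177627 + 136 i\right) = -457034271 + 349928 i$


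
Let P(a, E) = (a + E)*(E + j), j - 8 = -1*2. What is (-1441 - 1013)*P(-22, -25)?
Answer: -2191422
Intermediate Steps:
j = 6 (j = 8 - 1*2 = 8 - 2 = 6)
P(a, E) = (6 + E)*(E + a) (P(a, E) = (a + E)*(E + 6) = (E + a)*(6 + E) = (6 + E)*(E + a))
(-1441 - 1013)*P(-22, -25) = (-1441 - 1013)*((-25)**2 + 6*(-25) + 6*(-22) - 25*(-22)) = -2454*(625 - 150 - 132 + 550) = -2454*893 = -2191422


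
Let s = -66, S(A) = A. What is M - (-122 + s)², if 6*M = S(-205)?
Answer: -212269/6 ≈ -35378.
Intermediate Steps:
M = -205/6 (M = (⅙)*(-205) = -205/6 ≈ -34.167)
M - (-122 + s)² = -205/6 - (-122 - 66)² = -205/6 - 1*(-188)² = -205/6 - 1*35344 = -205/6 - 35344 = -212269/6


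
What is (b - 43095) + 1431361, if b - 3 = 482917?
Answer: 1871186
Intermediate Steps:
b = 482920 (b = 3 + 482917 = 482920)
(b - 43095) + 1431361 = (482920 - 43095) + 1431361 = 439825 + 1431361 = 1871186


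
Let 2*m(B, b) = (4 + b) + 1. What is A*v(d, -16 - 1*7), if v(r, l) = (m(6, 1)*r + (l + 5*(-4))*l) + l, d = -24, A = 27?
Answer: 24138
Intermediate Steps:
m(B, b) = 5/2 + b/2 (m(B, b) = ((4 + b) + 1)/2 = (5 + b)/2 = 5/2 + b/2)
v(r, l) = l + 3*r + l*(-20 + l) (v(r, l) = ((5/2 + (½)*1)*r + (l + 5*(-4))*l) + l = ((5/2 + ½)*r + (l - 20)*l) + l = (3*r + (-20 + l)*l) + l = (3*r + l*(-20 + l)) + l = l + 3*r + l*(-20 + l))
A*v(d, -16 - 1*7) = 27*((-16 - 1*7)² - 19*(-16 - 1*7) + 3*(-24)) = 27*((-16 - 7)² - 19*(-16 - 7) - 72) = 27*((-23)² - 19*(-23) - 72) = 27*(529 + 437 - 72) = 27*894 = 24138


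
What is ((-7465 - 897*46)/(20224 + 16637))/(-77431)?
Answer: 48727/2854184091 ≈ 1.7072e-5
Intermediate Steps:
((-7465 - 897*46)/(20224 + 16637))/(-77431) = ((-7465 - 41262)/36861)*(-1/77431) = -48727*1/36861*(-1/77431) = -48727/36861*(-1/77431) = 48727/2854184091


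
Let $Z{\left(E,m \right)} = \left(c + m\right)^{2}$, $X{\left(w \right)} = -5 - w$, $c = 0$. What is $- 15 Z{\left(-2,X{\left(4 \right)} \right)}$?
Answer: $-1215$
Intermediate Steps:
$Z{\left(E,m \right)} = m^{2}$ ($Z{\left(E,m \right)} = \left(0 + m\right)^{2} = m^{2}$)
$- 15 Z{\left(-2,X{\left(4 \right)} \right)} = - 15 \left(-5 - 4\right)^{2} = - 15 \left(-9\right)^{2} = \left(-15\right) 81 = -1215$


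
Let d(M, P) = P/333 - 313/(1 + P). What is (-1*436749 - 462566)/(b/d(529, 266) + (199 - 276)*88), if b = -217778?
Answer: -9954517735/6379283042 ≈ -1.5604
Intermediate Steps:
d(M, P) = -313/(1 + P) + P/333 (d(M, P) = P*(1/333) - 313/(1 + P) = P/333 - 313/(1 + P) = -313/(1 + P) + P/333)
(-1*436749 - 462566)/(b/d(529, 266) + (199 - 276)*88) = (-1*436749 - 462566)/(-217778*333*(1 + 266)/(-104229 + 266 + 266**2) + (199 - 276)*88) = (-436749 - 462566)/(-217778*88911/(-104229 + 266 + 70756) - 77*88) = -899315/(-217778/((1/333)*(1/267)*(-33207)) - 6776) = -899315/(-217778/(-11069/29637) - 6776) = -899315/(-217778*(-29637/11069) - 6776) = -899315/(6454286586/11069 - 6776) = -899315/6379283042/11069 = -899315*11069/6379283042 = -9954517735/6379283042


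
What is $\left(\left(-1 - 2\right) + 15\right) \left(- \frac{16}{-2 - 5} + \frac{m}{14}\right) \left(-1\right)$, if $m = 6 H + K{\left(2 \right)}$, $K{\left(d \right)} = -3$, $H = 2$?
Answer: $- \frac{246}{7} \approx -35.143$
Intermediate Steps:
$m = 9$ ($m = 6 \cdot 2 - 3 = 12 - 3 = 9$)
$\left(\left(-1 - 2\right) + 15\right) \left(- \frac{16}{-2 - 5} + \frac{m}{14}\right) \left(-1\right) = \left(\left(-1 - 2\right) + 15\right) \left(- \frac{16}{-2 - 5} + \frac{9}{14}\right) \left(-1\right) = \left(-3 + 15\right) \left(- \frac{16}{-2 - 5} + 9 \cdot \frac{1}{14}\right) \left(-1\right) = 12 \left(- \frac{16}{-7} + \frac{9}{14}\right) \left(-1\right) = 12 \left(\left(-16\right) \left(- \frac{1}{7}\right) + \frac{9}{14}\right) \left(-1\right) = 12 \left(\frac{16}{7} + \frac{9}{14}\right) \left(-1\right) = 12 \cdot \frac{41}{14} \left(-1\right) = \frac{246}{7} \left(-1\right) = - \frac{246}{7}$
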